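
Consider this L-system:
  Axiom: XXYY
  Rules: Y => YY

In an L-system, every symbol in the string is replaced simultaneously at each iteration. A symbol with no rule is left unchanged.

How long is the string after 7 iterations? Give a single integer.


Step 0: length = 4
Step 1: length = 6
Step 2: length = 10
Step 3: length = 18
Step 4: length = 34
Step 5: length = 66
Step 6: length = 130
Step 7: length = 258

Answer: 258


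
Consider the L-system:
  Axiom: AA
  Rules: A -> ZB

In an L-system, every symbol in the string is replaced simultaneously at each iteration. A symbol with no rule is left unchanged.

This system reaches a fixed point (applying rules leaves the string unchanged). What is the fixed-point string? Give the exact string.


Step 0: AA
Step 1: ZBZB
Step 2: ZBZB  (unchanged — fixed point at step 1)

Answer: ZBZB


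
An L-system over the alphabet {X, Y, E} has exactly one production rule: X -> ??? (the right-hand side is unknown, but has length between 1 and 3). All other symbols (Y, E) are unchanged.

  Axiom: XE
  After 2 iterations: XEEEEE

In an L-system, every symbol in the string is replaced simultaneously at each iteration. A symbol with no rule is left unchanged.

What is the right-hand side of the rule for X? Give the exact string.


Answer: XEE

Derivation:
Trying X -> XEE:
  Step 0: XE
  Step 1: XEEE
  Step 2: XEEEEE
Matches the given result.


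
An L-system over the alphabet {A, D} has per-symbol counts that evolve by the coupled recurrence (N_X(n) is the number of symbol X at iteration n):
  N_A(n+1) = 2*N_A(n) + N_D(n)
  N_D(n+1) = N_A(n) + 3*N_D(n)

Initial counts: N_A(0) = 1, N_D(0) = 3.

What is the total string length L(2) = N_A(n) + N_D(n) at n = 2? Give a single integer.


Step 0: N_A=1, N_D=3, L=4
Step 1: N_A=5, N_D=10, L=15
Step 2: N_A=20, N_D=35, L=55

Answer: 55


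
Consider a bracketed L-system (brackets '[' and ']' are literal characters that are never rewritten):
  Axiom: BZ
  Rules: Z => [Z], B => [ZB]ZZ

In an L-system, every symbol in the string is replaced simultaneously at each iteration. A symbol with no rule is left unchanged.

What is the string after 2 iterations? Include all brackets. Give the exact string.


Step 0: BZ
Step 1: [ZB]ZZ[Z]
Step 2: [[Z][ZB]ZZ][Z][Z][[Z]]

Answer: [[Z][ZB]ZZ][Z][Z][[Z]]


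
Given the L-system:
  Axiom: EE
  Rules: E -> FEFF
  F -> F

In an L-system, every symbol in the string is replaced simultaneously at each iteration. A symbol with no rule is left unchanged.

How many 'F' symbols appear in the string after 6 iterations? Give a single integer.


Step 0: EE  (0 'F')
Step 1: FEFFFEFF  (6 'F')
Step 2: FFEFFFFFFEFFFF  (12 'F')
Step 3: FFFEFFFFFFFFFEFFFFFF  (18 'F')
Step 4: FFFFEFFFFFFFFFFFFEFFFFFFFF  (24 'F')
Step 5: FFFFFEFFFFFFFFFFFFFFFEFFFFFFFFFF  (30 'F')
Step 6: FFFFFFEFFFFFFFFFFFFFFFFFFEFFFFFFFFFFFF  (36 'F')

Answer: 36


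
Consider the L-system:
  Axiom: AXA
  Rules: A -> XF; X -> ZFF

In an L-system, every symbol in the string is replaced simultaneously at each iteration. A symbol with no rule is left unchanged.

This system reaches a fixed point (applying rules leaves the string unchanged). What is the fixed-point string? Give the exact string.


Step 0: AXA
Step 1: XFZFFXF
Step 2: ZFFFZFFZFFF
Step 3: ZFFFZFFZFFF  (unchanged — fixed point at step 2)

Answer: ZFFFZFFZFFF


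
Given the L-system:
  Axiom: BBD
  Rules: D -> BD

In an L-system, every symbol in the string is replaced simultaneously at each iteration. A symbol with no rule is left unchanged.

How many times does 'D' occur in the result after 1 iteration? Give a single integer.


Answer: 1

Derivation:
Step 0: BBD  (1 'D')
Step 1: BBBD  (1 'D')


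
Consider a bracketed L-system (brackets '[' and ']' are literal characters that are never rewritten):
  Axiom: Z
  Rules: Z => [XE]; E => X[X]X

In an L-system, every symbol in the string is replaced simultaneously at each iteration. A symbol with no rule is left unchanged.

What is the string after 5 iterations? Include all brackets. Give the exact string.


Answer: [XX[X]X]

Derivation:
Step 0: Z
Step 1: [XE]
Step 2: [XX[X]X]
Step 3: [XX[X]X]
Step 4: [XX[X]X]
Step 5: [XX[X]X]


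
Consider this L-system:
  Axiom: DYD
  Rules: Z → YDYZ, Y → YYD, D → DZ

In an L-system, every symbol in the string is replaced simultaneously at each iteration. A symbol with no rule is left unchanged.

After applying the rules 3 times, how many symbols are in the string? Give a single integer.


Answer: 58

Derivation:
Step 0: length = 3
Step 1: length = 7
Step 2: length = 20
Step 3: length = 58


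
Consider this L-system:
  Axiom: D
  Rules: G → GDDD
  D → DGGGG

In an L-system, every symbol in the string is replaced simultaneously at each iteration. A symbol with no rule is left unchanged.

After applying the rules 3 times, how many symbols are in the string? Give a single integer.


Answer: 97

Derivation:
Step 0: length = 1
Step 1: length = 5
Step 2: length = 21
Step 3: length = 97


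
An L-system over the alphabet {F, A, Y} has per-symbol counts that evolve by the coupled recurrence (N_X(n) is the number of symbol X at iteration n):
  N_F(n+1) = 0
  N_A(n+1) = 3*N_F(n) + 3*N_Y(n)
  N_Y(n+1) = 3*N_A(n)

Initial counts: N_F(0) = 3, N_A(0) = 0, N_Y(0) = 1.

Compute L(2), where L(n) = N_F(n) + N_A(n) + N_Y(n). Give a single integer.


Step 0: N_F=3, N_A=0, N_Y=1, L=4
Step 1: N_F=0, N_A=12, N_Y=0, L=12
Step 2: N_F=0, N_A=0, N_Y=36, L=36

Answer: 36


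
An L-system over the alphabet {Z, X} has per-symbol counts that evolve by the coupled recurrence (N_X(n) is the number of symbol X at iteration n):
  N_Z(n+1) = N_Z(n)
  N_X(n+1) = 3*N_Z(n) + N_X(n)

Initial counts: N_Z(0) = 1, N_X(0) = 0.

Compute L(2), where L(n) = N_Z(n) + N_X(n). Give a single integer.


Step 0: N_Z=1, N_X=0, L=1
Step 1: N_Z=1, N_X=3, L=4
Step 2: N_Z=1, N_X=6, L=7

Answer: 7


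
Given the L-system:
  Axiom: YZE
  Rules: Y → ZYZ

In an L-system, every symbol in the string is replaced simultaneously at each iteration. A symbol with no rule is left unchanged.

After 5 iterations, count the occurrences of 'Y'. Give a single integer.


Step 0: YZE  (1 'Y')
Step 1: ZYZZE  (1 'Y')
Step 2: ZZYZZZE  (1 'Y')
Step 3: ZZZYZZZZE  (1 'Y')
Step 4: ZZZZYZZZZZE  (1 'Y')
Step 5: ZZZZZYZZZZZZE  (1 'Y')

Answer: 1


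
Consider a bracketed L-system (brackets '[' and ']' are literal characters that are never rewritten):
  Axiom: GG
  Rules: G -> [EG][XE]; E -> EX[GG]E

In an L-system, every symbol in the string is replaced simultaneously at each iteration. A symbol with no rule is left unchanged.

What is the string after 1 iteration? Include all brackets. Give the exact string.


Step 0: GG
Step 1: [EG][XE][EG][XE]

Answer: [EG][XE][EG][XE]


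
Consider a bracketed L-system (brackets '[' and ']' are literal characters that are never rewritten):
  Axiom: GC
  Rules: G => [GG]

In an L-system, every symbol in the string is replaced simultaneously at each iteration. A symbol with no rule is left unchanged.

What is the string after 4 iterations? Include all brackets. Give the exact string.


Answer: [[[[GG][GG]][[GG][GG]]][[[GG][GG]][[GG][GG]]]]C

Derivation:
Step 0: GC
Step 1: [GG]C
Step 2: [[GG][GG]]C
Step 3: [[[GG][GG]][[GG][GG]]]C
Step 4: [[[[GG][GG]][[GG][GG]]][[[GG][GG]][[GG][GG]]]]C


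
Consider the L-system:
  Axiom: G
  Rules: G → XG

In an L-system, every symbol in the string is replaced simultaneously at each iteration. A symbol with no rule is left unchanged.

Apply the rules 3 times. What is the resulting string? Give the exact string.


Step 0: G
Step 1: XG
Step 2: XXG
Step 3: XXXG

Answer: XXXG


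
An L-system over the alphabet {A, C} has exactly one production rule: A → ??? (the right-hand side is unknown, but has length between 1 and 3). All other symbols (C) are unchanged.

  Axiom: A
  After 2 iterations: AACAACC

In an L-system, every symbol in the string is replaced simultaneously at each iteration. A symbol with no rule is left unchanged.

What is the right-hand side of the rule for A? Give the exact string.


Answer: AAC

Derivation:
Trying A → AAC:
  Step 0: A
  Step 1: AAC
  Step 2: AACAACC
Matches the given result.


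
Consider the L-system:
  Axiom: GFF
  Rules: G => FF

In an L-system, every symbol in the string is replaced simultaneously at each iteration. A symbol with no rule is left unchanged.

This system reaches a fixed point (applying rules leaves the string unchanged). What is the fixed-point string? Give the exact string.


Answer: FFFF

Derivation:
Step 0: GFF
Step 1: FFFF
Step 2: FFFF  (unchanged — fixed point at step 1)


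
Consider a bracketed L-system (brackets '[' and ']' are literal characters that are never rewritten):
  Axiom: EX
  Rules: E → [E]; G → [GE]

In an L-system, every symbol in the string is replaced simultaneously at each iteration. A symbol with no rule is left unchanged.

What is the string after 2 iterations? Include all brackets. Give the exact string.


Answer: [[E]]X

Derivation:
Step 0: EX
Step 1: [E]X
Step 2: [[E]]X


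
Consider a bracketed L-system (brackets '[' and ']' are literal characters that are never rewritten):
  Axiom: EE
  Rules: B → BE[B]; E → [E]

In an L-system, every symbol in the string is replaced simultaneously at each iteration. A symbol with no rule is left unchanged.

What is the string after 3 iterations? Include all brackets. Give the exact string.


Answer: [[[E]]][[[E]]]

Derivation:
Step 0: EE
Step 1: [E][E]
Step 2: [[E]][[E]]
Step 3: [[[E]]][[[E]]]


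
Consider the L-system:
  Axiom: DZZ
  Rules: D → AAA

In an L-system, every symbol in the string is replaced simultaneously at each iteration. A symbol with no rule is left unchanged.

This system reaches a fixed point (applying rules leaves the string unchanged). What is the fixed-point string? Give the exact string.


Step 0: DZZ
Step 1: AAAZZ
Step 2: AAAZZ  (unchanged — fixed point at step 1)

Answer: AAAZZ


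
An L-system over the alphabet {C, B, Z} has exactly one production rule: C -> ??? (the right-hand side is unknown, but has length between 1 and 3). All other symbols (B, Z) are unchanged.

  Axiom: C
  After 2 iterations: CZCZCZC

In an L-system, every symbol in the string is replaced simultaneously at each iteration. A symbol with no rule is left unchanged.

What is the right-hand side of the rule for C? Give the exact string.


Answer: CZC

Derivation:
Trying C -> CZC:
  Step 0: C
  Step 1: CZC
  Step 2: CZCZCZC
Matches the given result.


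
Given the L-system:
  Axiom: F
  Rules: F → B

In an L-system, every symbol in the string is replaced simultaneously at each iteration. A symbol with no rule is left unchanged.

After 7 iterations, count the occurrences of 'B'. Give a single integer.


Step 0: F  (0 'B')
Step 1: B  (1 'B')
Step 2: B  (1 'B')
Step 3: B  (1 'B')
Step 4: B  (1 'B')
Step 5: B  (1 'B')
Step 6: B  (1 'B')
Step 7: B  (1 'B')

Answer: 1


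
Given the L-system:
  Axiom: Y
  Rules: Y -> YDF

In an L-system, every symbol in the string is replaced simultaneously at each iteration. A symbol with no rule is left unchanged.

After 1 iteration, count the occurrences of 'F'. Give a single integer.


Answer: 1

Derivation:
Step 0: Y  (0 'F')
Step 1: YDF  (1 'F')


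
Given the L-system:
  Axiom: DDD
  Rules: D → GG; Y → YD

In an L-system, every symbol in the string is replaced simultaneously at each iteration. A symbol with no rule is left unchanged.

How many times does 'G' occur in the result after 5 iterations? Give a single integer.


Step 0: DDD  (0 'G')
Step 1: GGGGGG  (6 'G')
Step 2: GGGGGG  (6 'G')
Step 3: GGGGGG  (6 'G')
Step 4: GGGGGG  (6 'G')
Step 5: GGGGGG  (6 'G')

Answer: 6


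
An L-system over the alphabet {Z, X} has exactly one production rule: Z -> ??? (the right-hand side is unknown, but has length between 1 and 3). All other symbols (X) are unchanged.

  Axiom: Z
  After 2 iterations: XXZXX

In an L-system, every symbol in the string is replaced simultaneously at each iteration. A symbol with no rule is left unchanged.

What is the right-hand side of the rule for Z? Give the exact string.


Trying Z -> XZX:
  Step 0: Z
  Step 1: XZX
  Step 2: XXZXX
Matches the given result.

Answer: XZX


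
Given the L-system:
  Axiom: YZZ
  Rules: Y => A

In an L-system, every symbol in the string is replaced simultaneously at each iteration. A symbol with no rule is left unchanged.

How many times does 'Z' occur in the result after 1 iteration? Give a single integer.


Answer: 2

Derivation:
Step 0: YZZ  (2 'Z')
Step 1: AZZ  (2 'Z')


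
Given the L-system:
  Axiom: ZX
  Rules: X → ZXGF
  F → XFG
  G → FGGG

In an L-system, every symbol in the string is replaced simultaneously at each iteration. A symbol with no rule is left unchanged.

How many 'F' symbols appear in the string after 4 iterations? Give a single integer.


Step 0: ZX  (0 'F')
Step 1: ZZXGF  (1 'F')
Step 2: ZZZXGFFGGGXFG  (3 'F')
Step 3: ZZZZXGFFGGGXFGXFGFGGGFGGGFGGGZXGFXFGFGGG  (10 'F')
Step 4: ZZZZZXGFFGGGXFGXFGFGGGFGGGFGGGZXGFXFGFGGGZXGFXFGFGGGXFGFGGGFGGGFGGGXFGFGGGFGGGFGGGXFGFGGGFGGGFGGGZZXGFFGGGXFGZXGFXFGFGGGXFGFGGGFGGGFGGG  (35 'F')

Answer: 35


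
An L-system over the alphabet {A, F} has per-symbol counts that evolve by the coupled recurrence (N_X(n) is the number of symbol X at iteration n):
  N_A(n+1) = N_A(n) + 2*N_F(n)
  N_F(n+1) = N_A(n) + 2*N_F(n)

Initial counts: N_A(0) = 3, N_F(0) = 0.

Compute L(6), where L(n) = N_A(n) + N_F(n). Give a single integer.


Step 0: N_A=3, N_F=0, L=3
Step 1: N_A=3, N_F=3, L=6
Step 2: N_A=9, N_F=9, L=18
Step 3: N_A=27, N_F=27, L=54
Step 4: N_A=81, N_F=81, L=162
Step 5: N_A=243, N_F=243, L=486
Step 6: N_A=729, N_F=729, L=1458

Answer: 1458


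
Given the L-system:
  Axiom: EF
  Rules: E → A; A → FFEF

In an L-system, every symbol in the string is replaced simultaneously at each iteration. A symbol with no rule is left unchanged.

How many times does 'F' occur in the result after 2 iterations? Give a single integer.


Step 0: EF  (1 'F')
Step 1: AF  (1 'F')
Step 2: FFEFF  (4 'F')

Answer: 4


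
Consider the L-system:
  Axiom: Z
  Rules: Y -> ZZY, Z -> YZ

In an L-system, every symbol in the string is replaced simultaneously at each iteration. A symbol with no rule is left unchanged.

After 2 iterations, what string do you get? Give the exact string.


Step 0: Z
Step 1: YZ
Step 2: ZZYYZ

Answer: ZZYYZ


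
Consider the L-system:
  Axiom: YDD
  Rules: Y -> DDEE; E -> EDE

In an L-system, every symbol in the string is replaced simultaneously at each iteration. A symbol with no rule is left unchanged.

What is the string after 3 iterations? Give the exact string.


Step 0: YDD
Step 1: DDEEDD
Step 2: DDEDEEDEDD
Step 3: DDEDEDEDEEDEDEDEDD

Answer: DDEDEDEDEEDEDEDEDD


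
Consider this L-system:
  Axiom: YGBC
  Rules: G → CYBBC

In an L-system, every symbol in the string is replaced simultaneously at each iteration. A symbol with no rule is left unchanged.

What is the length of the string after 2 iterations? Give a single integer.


Step 0: length = 4
Step 1: length = 8
Step 2: length = 8

Answer: 8


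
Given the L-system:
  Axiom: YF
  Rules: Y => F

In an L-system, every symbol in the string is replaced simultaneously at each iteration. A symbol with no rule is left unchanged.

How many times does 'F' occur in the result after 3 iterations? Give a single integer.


Step 0: YF  (1 'F')
Step 1: FF  (2 'F')
Step 2: FF  (2 'F')
Step 3: FF  (2 'F')

Answer: 2


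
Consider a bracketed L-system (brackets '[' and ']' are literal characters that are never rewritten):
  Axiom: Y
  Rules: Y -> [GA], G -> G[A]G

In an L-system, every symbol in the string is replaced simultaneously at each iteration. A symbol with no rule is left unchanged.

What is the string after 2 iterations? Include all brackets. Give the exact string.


Step 0: Y
Step 1: [GA]
Step 2: [G[A]GA]

Answer: [G[A]GA]


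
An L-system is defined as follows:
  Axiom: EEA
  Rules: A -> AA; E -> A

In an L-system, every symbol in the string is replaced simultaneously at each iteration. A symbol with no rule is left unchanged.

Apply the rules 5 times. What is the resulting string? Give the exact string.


Step 0: EEA
Step 1: AAAA
Step 2: AAAAAAAA
Step 3: AAAAAAAAAAAAAAAA
Step 4: AAAAAAAAAAAAAAAAAAAAAAAAAAAAAAAA
Step 5: AAAAAAAAAAAAAAAAAAAAAAAAAAAAAAAAAAAAAAAAAAAAAAAAAAAAAAAAAAAAAAAA

Answer: AAAAAAAAAAAAAAAAAAAAAAAAAAAAAAAAAAAAAAAAAAAAAAAAAAAAAAAAAAAAAAAA


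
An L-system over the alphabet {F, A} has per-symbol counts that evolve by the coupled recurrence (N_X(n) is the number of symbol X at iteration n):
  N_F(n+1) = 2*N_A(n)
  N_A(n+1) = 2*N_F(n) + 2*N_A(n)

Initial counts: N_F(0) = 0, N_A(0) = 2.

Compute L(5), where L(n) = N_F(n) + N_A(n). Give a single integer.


Step 0: N_F=0, N_A=2, L=2
Step 1: N_F=4, N_A=4, L=8
Step 2: N_F=8, N_A=16, L=24
Step 3: N_F=32, N_A=48, L=80
Step 4: N_F=96, N_A=160, L=256
Step 5: N_F=320, N_A=512, L=832

Answer: 832


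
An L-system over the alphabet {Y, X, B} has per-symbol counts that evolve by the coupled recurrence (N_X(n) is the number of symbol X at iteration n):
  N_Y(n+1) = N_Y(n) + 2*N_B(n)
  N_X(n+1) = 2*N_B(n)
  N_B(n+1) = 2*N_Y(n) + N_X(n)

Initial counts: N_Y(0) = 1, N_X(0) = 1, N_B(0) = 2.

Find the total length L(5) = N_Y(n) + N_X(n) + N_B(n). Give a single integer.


Answer: 765

Derivation:
Step 0: N_Y=1, N_X=1, N_B=2, L=4
Step 1: N_Y=5, N_X=4, N_B=3, L=12
Step 2: N_Y=11, N_X=6, N_B=14, L=31
Step 3: N_Y=39, N_X=28, N_B=28, L=95
Step 4: N_Y=95, N_X=56, N_B=106, L=257
Step 5: N_Y=307, N_X=212, N_B=246, L=765


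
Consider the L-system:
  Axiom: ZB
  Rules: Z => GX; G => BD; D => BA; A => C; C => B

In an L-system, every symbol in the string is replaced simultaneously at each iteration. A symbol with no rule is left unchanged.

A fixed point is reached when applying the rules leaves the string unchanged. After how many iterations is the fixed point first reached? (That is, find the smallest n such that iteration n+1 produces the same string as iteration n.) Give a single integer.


Step 0: ZB
Step 1: GXB
Step 2: BDXB
Step 3: BBAXB
Step 4: BBCXB
Step 5: BBBXB
Step 6: BBBXB  (unchanged — fixed point at step 5)

Answer: 5


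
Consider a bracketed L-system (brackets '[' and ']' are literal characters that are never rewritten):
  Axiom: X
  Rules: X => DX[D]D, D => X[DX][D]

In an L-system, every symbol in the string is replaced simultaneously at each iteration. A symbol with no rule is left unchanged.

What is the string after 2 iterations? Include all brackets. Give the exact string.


Step 0: X
Step 1: DX[D]D
Step 2: X[DX][D]DX[D]D[X[DX][D]]X[DX][D]

Answer: X[DX][D]DX[D]D[X[DX][D]]X[DX][D]


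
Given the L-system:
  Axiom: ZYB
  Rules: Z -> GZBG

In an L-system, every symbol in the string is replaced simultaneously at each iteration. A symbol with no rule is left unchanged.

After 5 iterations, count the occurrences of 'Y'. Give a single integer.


Answer: 1

Derivation:
Step 0: ZYB  (1 'Y')
Step 1: GZBGYB  (1 'Y')
Step 2: GGZBGBGYB  (1 'Y')
Step 3: GGGZBGBGBGYB  (1 'Y')
Step 4: GGGGZBGBGBGBGYB  (1 'Y')
Step 5: GGGGGZBGBGBGBGBGYB  (1 'Y')


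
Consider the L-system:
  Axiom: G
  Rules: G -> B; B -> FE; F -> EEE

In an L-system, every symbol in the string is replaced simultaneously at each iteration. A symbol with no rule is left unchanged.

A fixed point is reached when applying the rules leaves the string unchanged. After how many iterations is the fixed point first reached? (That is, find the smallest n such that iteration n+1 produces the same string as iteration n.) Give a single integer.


Answer: 3

Derivation:
Step 0: G
Step 1: B
Step 2: FE
Step 3: EEEE
Step 4: EEEE  (unchanged — fixed point at step 3)


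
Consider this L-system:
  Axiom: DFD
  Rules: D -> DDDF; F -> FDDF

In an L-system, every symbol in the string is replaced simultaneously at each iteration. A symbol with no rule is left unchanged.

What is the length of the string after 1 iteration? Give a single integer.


Answer: 12

Derivation:
Step 0: length = 3
Step 1: length = 12


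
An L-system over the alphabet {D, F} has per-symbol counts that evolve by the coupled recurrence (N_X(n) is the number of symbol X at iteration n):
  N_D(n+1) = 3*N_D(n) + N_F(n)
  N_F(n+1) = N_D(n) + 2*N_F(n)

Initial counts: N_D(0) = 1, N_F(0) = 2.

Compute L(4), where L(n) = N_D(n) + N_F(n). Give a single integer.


Step 0: N_D=1, N_F=2, L=3
Step 1: N_D=5, N_F=5, L=10
Step 2: N_D=20, N_F=15, L=35
Step 3: N_D=75, N_F=50, L=125
Step 4: N_D=275, N_F=175, L=450

Answer: 450


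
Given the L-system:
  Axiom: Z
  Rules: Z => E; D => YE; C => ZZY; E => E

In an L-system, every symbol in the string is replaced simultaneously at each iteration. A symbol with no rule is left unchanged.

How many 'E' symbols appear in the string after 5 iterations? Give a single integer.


Step 0: Z  (0 'E')
Step 1: E  (1 'E')
Step 2: E  (1 'E')
Step 3: E  (1 'E')
Step 4: E  (1 'E')
Step 5: E  (1 'E')

Answer: 1


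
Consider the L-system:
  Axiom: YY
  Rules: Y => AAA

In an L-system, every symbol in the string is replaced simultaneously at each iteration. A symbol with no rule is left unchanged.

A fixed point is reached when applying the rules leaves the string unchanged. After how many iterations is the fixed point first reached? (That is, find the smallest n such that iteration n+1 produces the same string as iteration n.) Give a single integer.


Answer: 1

Derivation:
Step 0: YY
Step 1: AAAAAA
Step 2: AAAAAA  (unchanged — fixed point at step 1)


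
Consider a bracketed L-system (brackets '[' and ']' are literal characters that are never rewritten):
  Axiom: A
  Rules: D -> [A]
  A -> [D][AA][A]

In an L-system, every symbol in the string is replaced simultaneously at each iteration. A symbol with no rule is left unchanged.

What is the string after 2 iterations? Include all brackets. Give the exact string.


Answer: [[A]][[D][AA][A][D][AA][A]][[D][AA][A]]

Derivation:
Step 0: A
Step 1: [D][AA][A]
Step 2: [[A]][[D][AA][A][D][AA][A]][[D][AA][A]]


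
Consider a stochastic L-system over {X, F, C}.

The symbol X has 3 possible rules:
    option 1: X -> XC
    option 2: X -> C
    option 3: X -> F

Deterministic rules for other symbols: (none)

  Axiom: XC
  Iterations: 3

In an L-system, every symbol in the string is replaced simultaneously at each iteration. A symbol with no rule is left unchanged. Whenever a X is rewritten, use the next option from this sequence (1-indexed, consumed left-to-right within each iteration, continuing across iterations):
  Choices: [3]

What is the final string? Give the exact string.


Answer: FC

Derivation:
Step 0: XC
Step 1: FC  (used choices [3])
Step 2: FC  (used choices [])
Step 3: FC  (used choices [])


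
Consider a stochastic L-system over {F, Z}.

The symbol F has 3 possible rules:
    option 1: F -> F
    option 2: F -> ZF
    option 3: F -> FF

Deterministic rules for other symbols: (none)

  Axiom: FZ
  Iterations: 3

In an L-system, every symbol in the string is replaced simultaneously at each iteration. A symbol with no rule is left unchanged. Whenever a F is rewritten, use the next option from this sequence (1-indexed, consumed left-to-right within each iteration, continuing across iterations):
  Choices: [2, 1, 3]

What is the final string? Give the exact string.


Step 0: FZ
Step 1: ZFZ  (used choices [2])
Step 2: ZFZ  (used choices [1])
Step 3: ZFFZ  (used choices [3])

Answer: ZFFZ


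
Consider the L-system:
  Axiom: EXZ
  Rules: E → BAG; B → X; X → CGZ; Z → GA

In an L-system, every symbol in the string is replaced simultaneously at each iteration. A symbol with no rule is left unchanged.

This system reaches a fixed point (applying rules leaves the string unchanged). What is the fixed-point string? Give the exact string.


Step 0: EXZ
Step 1: BAGCGZGA
Step 2: XAGCGGAGA
Step 3: CGZAGCGGAGA
Step 4: CGGAAGCGGAGA
Step 5: CGGAAGCGGAGA  (unchanged — fixed point at step 4)

Answer: CGGAAGCGGAGA


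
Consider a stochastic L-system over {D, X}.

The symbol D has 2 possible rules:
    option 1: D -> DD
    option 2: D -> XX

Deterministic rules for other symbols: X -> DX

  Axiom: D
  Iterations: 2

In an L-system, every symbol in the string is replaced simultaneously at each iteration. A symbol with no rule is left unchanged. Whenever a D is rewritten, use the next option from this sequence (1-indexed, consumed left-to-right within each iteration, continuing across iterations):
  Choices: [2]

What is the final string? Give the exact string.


Step 0: D
Step 1: XX  (used choices [2])
Step 2: DXDX  (used choices [])

Answer: DXDX


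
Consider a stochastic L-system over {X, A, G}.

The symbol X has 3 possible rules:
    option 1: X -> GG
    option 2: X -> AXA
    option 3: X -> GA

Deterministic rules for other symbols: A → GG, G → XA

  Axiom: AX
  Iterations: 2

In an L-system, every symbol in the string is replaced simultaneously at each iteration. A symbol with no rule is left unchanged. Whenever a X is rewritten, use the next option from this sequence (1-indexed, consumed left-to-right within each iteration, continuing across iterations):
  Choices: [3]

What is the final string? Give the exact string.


Answer: XAXAXAGG

Derivation:
Step 0: AX
Step 1: GGGA  (used choices [3])
Step 2: XAXAXAGG  (used choices [])


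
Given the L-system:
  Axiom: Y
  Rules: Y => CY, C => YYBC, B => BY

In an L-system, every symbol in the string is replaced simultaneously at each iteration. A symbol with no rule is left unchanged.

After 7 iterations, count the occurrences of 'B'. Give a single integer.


Answer: 144

Derivation:
Step 0: Y  (0 'B')
Step 1: CY  (0 'B')
Step 2: YYBCCY  (1 'B')
Step 3: CYCYBYYYBCYYBCCY  (3 'B')
Step 4: YYBCCYYYBCCYBYCYCYCYBYYYBCCYCYBYYYBCYYBCCY  (8 'B')
Step 5: CYCYBYYYBCYYBCCYCYCYBYYYBCYYBCCYBYCYYYBCCYYYBCCYYYBCCYBYCYCYCYBYYYBCYYBCCYYYBCCYBYCYCYCYBYYYBCCYCYBYYYBCYYBCCY  (21 'B')
Step 6: YYBCCYYYBCCYBYCYCYCYBYYYBCCYCYBYYYBCYYBCCYYYBCCYYYBCCYBYCYCYCYBYYYBCCYCYBYYYBCYYBCCYBYCYYYBCCYCYCYBYYYBCYYBCCYCYCYBYYYBCYYBCCYCYCYBYYYBCYYBCCYBYCYYYBCCYYYBCCYYYBCCYBYCYCYCYBYYYBCCYCYBYYYBCYYBCCYCYCYBYYYBCYYBCCYBYCYYYBCCYYYBCCYYYBCCYBYCYCYCYBYYYBCYYBCCYYYBCCYBYCYCYCYBYYYBCCYCYBYYYBCYYBCCY  (55 'B')
Step 7: CYCYBYYYBCYYBCCYCYCYBYYYBCYYBCCYBYCYYYBCCYYYBCCYYYBCCYBYCYCYCYBYYYBCYYBCCYYYBCCYBYCYCYCYBYYYBCCYCYBYYYBCYYBCCYCYCYBYYYBCYYBCCYCYCYBYYYBCYYBCCYBYCYYYBCCYYYBCCYYYBCCYBYCYCYCYBYYYBCYYBCCYYYBCCYBYCYCYCYBYYYBCCYCYBYYYBCYYBCCYBYCYYYBCCYCYCYBYYYBCYYBCCYYYBCCYYYBCCYBYCYCYCYBYYYBCCYCYBYYYBCYYBCCYYYBCCYYYBCCYBYCYCYCYBYYYBCCYCYBYYYBCYYBCCYYYBCCYYYBCCYBYCYCYCYBYYYBCCYCYBYYYBCYYBCCYBYCYYYBCCYCYCYBYYYBCYYBCCYCYCYBYYYBCYYBCCYCYCYBYYYBCYYBCCYBYCYYYBCCYYYBCCYYYBCCYBYCYCYCYBYYYBCYYBCCYYYBCCYBYCYCYCYBYYYBCCYCYBYYYBCYYBCCYYYBCCYYYBCCYBYCYCYCYBYYYBCCYCYBYYYBCYYBCCYBYCYYYBCCYCYCYBYYYBCYYBCCYCYCYBYYYBCYYBCCYCYCYBYYYBCYYBCCYBYCYYYBCCYYYBCCYYYBCCYBYCYCYCYBYYYBCCYCYBYYYBCYYBCCYCYCYBYYYBCYYBCCYBYCYYYBCCYYYBCCYYYBCCYBYCYCYCYBYYYBCYYBCCYYYBCCYBYCYCYCYBYYYBCCYCYBYYYBCYYBCCY  (144 'B')


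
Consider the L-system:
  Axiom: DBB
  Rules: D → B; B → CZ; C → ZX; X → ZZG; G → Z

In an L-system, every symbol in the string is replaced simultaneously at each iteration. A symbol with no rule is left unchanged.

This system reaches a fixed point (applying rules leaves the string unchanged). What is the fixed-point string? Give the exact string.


Step 0: DBB
Step 1: BCZCZ
Step 2: CZZXZZXZ
Step 3: ZXZZZZGZZZZGZ
Step 4: ZZZGZZZZZZZZZZZ
Step 5: ZZZZZZZZZZZZZZZ
Step 6: ZZZZZZZZZZZZZZZ  (unchanged — fixed point at step 5)

Answer: ZZZZZZZZZZZZZZZ


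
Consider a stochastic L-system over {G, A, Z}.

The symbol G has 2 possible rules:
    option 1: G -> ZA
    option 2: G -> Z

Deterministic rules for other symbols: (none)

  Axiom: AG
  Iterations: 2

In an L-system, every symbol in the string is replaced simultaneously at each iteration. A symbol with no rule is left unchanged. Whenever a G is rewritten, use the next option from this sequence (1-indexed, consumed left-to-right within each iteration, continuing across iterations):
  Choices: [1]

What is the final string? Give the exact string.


Answer: AZA

Derivation:
Step 0: AG
Step 1: AZA  (used choices [1])
Step 2: AZA  (used choices [])


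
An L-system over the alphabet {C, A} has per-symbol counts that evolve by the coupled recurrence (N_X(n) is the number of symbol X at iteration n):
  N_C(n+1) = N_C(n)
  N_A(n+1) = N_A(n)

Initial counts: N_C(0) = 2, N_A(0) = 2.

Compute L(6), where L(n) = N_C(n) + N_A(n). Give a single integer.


Step 0: N_C=2, N_A=2, L=4
Step 1: N_C=2, N_A=2, L=4
Step 2: N_C=2, N_A=2, L=4
Step 3: N_C=2, N_A=2, L=4
Step 4: N_C=2, N_A=2, L=4
Step 5: N_C=2, N_A=2, L=4
Step 6: N_C=2, N_A=2, L=4

Answer: 4


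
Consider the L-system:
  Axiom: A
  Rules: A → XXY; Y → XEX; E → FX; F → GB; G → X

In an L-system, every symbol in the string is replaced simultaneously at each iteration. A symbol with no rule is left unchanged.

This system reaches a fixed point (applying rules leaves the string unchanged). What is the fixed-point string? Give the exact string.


Step 0: A
Step 1: XXY
Step 2: XXXEX
Step 3: XXXFXX
Step 4: XXXGBXX
Step 5: XXXXBXX
Step 6: XXXXBXX  (unchanged — fixed point at step 5)

Answer: XXXXBXX


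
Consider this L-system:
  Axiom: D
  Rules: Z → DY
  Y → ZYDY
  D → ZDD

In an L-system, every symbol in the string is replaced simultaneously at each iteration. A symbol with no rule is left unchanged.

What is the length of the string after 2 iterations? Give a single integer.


Step 0: length = 1
Step 1: length = 3
Step 2: length = 8

Answer: 8


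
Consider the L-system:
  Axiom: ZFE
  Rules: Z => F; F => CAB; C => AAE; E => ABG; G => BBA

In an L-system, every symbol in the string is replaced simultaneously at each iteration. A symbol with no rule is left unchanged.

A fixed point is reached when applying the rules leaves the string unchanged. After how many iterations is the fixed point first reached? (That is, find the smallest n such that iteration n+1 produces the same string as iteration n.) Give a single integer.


Step 0: ZFE
Step 1: FCABABG
Step 2: CABAAEABABBBA
Step 3: AAEABAAABGABABBBA
Step 4: AAABGABAAABBBAABABBBA
Step 5: AAABBBAABAAABBBAABABBBA
Step 6: AAABBBAABAAABBBAABABBBA  (unchanged — fixed point at step 5)

Answer: 5


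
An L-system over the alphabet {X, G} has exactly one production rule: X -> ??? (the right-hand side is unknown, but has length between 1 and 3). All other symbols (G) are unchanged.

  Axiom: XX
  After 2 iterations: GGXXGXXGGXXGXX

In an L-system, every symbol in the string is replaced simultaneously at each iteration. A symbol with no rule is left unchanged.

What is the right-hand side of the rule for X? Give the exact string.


Answer: GXX

Derivation:
Trying X -> GXX:
  Step 0: XX
  Step 1: GXXGXX
  Step 2: GGXXGXXGGXXGXX
Matches the given result.


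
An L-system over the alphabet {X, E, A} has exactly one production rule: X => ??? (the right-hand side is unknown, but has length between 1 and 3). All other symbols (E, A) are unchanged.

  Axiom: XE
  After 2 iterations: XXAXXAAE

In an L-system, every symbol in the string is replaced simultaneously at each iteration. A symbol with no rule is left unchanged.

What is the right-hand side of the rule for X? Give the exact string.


Answer: XXA

Derivation:
Trying X => XXA:
  Step 0: XE
  Step 1: XXAE
  Step 2: XXAXXAAE
Matches the given result.


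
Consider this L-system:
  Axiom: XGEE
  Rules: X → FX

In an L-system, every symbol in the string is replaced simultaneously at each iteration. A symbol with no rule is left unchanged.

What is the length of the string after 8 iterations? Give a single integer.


Answer: 12

Derivation:
Step 0: length = 4
Step 1: length = 5
Step 2: length = 6
Step 3: length = 7
Step 4: length = 8
Step 5: length = 9
Step 6: length = 10
Step 7: length = 11
Step 8: length = 12


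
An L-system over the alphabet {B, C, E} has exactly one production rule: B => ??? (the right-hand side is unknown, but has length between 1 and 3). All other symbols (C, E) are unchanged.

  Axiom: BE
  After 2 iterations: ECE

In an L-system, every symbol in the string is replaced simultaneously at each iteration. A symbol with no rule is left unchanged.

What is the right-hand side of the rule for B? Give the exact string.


Trying B => EC:
  Step 0: BE
  Step 1: ECE
  Step 2: ECE
Matches the given result.

Answer: EC


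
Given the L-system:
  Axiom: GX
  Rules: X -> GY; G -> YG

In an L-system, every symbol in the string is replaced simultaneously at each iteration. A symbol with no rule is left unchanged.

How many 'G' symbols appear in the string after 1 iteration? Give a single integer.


Step 0: GX  (1 'G')
Step 1: YGGY  (2 'G')

Answer: 2


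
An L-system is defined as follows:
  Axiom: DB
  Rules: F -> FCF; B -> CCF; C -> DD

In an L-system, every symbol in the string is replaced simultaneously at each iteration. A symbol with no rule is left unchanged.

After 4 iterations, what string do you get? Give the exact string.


Step 0: DB
Step 1: DCCF
Step 2: DDDDDFCF
Step 3: DDDDDFCFDDFCF
Step 4: DDDDDFCFDDFCFDDFCFDDFCF

Answer: DDDDDFCFDDFCFDDFCFDDFCF


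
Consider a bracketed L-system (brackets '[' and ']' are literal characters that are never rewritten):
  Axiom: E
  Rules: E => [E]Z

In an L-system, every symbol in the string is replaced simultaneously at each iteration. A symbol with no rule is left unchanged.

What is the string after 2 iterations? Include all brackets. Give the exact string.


Step 0: E
Step 1: [E]Z
Step 2: [[E]Z]Z

Answer: [[E]Z]Z


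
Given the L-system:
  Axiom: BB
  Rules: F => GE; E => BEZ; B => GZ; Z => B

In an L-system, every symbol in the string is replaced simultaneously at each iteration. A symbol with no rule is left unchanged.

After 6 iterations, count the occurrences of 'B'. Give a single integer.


Answer: 2

Derivation:
Step 0: BB  (2 'B')
Step 1: GZGZ  (0 'B')
Step 2: GBGB  (2 'B')
Step 3: GGZGGZ  (0 'B')
Step 4: GGBGGB  (2 'B')
Step 5: GGGZGGGZ  (0 'B')
Step 6: GGGBGGGB  (2 'B')


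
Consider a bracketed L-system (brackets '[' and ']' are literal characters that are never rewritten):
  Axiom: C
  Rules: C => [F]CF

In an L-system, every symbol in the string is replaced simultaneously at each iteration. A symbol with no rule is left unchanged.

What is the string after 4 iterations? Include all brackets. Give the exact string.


Answer: [F][F][F][F]CFFFF

Derivation:
Step 0: C
Step 1: [F]CF
Step 2: [F][F]CFF
Step 3: [F][F][F]CFFF
Step 4: [F][F][F][F]CFFFF


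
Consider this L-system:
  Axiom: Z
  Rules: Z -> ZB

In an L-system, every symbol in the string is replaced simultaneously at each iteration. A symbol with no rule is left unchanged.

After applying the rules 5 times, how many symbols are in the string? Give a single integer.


Answer: 6

Derivation:
Step 0: length = 1
Step 1: length = 2
Step 2: length = 3
Step 3: length = 4
Step 4: length = 5
Step 5: length = 6


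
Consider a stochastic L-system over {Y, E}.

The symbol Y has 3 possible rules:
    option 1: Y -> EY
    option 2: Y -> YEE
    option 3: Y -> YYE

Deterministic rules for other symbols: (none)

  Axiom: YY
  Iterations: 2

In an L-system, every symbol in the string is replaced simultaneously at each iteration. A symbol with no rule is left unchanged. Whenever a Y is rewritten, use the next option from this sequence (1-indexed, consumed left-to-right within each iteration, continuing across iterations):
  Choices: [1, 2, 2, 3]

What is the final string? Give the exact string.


Answer: EYEEYYEEE

Derivation:
Step 0: YY
Step 1: EYYEE  (used choices [1, 2])
Step 2: EYEEYYEEE  (used choices [2, 3])


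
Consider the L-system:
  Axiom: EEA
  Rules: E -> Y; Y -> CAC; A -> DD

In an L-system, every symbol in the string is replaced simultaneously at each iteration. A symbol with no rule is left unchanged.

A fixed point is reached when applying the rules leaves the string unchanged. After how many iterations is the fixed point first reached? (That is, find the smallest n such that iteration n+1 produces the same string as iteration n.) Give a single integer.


Step 0: EEA
Step 1: YYDD
Step 2: CACCACDD
Step 3: CDDCCDDCDD
Step 4: CDDCCDDCDD  (unchanged — fixed point at step 3)

Answer: 3


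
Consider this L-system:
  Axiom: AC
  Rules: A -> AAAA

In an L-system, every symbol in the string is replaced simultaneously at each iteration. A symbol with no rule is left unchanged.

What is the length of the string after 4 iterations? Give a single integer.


Step 0: length = 2
Step 1: length = 5
Step 2: length = 17
Step 3: length = 65
Step 4: length = 257

Answer: 257


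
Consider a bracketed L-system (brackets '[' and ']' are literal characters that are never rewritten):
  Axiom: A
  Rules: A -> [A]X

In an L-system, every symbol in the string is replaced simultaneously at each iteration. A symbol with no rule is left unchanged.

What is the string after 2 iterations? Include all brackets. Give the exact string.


Step 0: A
Step 1: [A]X
Step 2: [[A]X]X

Answer: [[A]X]X


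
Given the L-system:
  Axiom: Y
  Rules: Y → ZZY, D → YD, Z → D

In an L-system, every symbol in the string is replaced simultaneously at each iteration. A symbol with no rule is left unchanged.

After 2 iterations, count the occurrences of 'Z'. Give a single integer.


Answer: 2

Derivation:
Step 0: Y  (0 'Z')
Step 1: ZZY  (2 'Z')
Step 2: DDZZY  (2 'Z')


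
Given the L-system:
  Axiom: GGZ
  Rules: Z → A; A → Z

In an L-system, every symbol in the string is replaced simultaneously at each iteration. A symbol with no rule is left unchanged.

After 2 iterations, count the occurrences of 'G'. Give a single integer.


Answer: 2

Derivation:
Step 0: GGZ  (2 'G')
Step 1: GGA  (2 'G')
Step 2: GGZ  (2 'G')


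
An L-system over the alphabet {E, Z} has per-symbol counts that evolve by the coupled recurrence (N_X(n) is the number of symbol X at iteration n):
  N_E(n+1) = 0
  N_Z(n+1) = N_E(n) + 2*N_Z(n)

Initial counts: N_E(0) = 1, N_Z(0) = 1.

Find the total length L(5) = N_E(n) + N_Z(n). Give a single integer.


Step 0: N_E=1, N_Z=1, L=2
Step 1: N_E=0, N_Z=3, L=3
Step 2: N_E=0, N_Z=6, L=6
Step 3: N_E=0, N_Z=12, L=12
Step 4: N_E=0, N_Z=24, L=24
Step 5: N_E=0, N_Z=48, L=48

Answer: 48


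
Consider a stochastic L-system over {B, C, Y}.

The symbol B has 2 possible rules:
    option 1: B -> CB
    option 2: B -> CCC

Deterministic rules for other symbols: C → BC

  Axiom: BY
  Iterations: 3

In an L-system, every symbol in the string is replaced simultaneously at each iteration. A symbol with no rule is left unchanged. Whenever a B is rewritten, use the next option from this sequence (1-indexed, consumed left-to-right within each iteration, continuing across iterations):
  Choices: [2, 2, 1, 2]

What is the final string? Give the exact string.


Answer: CCCBCCBBCCCCBCY

Derivation:
Step 0: BY
Step 1: CCCY  (used choices [2])
Step 2: BCBCBCY  (used choices [])
Step 3: CCCBCCBBCCCCBCY  (used choices [2, 1, 2])


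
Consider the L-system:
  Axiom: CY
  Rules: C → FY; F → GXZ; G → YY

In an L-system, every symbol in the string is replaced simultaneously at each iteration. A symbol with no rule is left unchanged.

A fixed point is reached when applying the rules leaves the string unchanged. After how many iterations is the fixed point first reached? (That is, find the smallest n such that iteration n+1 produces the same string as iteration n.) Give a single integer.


Step 0: CY
Step 1: FYY
Step 2: GXZYY
Step 3: YYXZYY
Step 4: YYXZYY  (unchanged — fixed point at step 3)

Answer: 3


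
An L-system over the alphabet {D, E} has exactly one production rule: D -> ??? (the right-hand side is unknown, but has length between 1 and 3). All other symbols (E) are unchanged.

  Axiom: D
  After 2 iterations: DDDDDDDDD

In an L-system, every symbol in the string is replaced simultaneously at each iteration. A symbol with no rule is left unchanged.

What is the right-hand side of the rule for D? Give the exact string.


Trying D -> DDD:
  Step 0: D
  Step 1: DDD
  Step 2: DDDDDDDDD
Matches the given result.

Answer: DDD
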